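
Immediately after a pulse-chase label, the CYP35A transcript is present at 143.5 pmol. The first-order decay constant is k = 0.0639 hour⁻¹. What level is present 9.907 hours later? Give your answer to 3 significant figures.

t½ = ln 2 / k = 0.69315 / 0.0639 ≈ 10.847 hours.
Number of half-lives: n = 9.907/10.847 ≈ 0.91331.
Remaining = 143.5 × (1/2)^0.91331 = 143.5 × 0.53097 ≈ 76.194 pmol.

76.2 pmol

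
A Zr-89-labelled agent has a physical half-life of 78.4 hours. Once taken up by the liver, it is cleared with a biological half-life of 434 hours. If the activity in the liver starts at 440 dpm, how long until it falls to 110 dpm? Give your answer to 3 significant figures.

133 hours

1/t_eff = 1/t_phys + 1/t_biol = 1/78.4 + 1/434 = 0.015059 per hour.
t_eff = 78.4 × 434 / (78.4 + 434) ≈ 66.404 hours.
n = log₂(440/110) ≈ 2; t = 2 × 66.404 ≈ 132.81 hours.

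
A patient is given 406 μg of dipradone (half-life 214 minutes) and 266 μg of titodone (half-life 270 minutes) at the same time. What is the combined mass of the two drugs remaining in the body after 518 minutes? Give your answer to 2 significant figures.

dipradone: 406 × (1/2)^(518/214) = 406 × (1/2)^2.4206 ≈ 75.834 μg.
titodone: 266 × (1/2)^(518/270) = 266 × (1/2)^1.9185 ≈ 70.364 μg.
Total = 75.834 + 70.364 ≈ 146.2 μg.

150 μg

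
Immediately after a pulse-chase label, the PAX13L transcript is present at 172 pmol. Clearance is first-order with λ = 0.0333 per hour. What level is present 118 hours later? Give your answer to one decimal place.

t½ = ln 2 / λ = 0.69315 / 0.0333 ≈ 20.815 hours.
Number of half-lives: n = 118/20.815 ≈ 5.6689.
Remaining = 172 × (1/2)^5.6689 = 172 × 0.019655 ≈ 3.3807 pmol.

3.4 pmol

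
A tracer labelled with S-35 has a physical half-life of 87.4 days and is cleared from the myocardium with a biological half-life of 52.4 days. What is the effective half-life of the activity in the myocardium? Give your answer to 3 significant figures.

1/t_eff = 1/t_phys + 1/t_biol = 1/87.4 + 1/52.4 = 0.030526 per day.
t_eff = 87.4 × 52.4 / (87.4 + 52.4) ≈ 32.759 days.

32.8 days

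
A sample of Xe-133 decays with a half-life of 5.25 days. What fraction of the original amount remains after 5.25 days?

0.5

n = 5.25/5.25 ≈ 1 half-life.
Fraction remaining = (1/2)^1 ≈ 0.5.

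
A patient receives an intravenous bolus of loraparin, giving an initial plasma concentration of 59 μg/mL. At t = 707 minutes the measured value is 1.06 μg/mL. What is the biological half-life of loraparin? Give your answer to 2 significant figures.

120 minutes

A/A₀ = 1.06/59 ≈ 0.017966.
n = log₂(55.66) ≈ 5.7986 half-lives elapsed in 707 minutes.
t½ = 707/5.7986 ≈ 121.93 minutes.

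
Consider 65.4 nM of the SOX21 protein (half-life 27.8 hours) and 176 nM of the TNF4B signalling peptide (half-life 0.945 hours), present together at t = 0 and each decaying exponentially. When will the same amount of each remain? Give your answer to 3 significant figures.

Set 65.4·(1/2)^(t/27.8) = 176·(1/2)^(t/0.945).
Taking log₂: log₂(65.4/176) = t·(1/27.8 − 1/0.945).
log₂(0.37159) = -1.4282; 1/27.8 − 1/0.945 = -1.0222.
t = -1.4282 / -1.0222 ≈ 1.3972 hours.

1.40 hours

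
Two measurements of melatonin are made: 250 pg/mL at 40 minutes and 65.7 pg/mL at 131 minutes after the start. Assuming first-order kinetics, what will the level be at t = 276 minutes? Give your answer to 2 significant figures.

Over Δt = 131 − 40 = 91 minutes, the level fell by a factor of 250/65.7 ≈ 3.8052.
n = log₂(3.8052) ≈ 1.928 half-lives, so t½ = 91/1.928 ≈ 47.2 minutes.
From t = 131 to t = 276: 65.7 × (1/2)^((276−131)/47.2) ≈ 7.8125 pg/mL.

7.8 pg/mL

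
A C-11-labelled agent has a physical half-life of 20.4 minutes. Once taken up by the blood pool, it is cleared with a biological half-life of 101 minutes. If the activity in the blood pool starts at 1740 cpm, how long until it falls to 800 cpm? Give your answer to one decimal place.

19.0 minutes

1/t_eff = 1/t_phys + 1/t_biol = 1/20.4 + 1/101 = 0.058921 per minute.
t_eff = 20.4 × 101 / (20.4 + 101) ≈ 16.972 minutes.
n = log₂(1740/800) ≈ 1.121; t = 1.121 × 16.972 ≈ 19.026 minutes.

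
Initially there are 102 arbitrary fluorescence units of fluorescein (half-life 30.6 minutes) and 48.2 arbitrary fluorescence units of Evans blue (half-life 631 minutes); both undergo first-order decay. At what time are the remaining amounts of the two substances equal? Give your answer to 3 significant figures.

34.8 minutes

Set 102·(1/2)^(t/30.6) = 48.2·(1/2)^(t/631).
Taking log₂: log₂(102/48.2) = t·(1/30.6 − 1/631).
log₂(2.1162) = 1.0815; 1/30.6 − 1/631 = 0.031095.
t = 1.0815 / 0.031095 ≈ 34.779 minutes.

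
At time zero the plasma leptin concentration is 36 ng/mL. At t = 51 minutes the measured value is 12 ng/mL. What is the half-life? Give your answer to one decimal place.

A/A₀ = 12/36 ≈ 0.33333.
n = log₂(3) ≈ 1.585 half-lives elapsed in 51 minutes.
t½ = 51/1.585 ≈ 32.177 minutes.

32.2 minutes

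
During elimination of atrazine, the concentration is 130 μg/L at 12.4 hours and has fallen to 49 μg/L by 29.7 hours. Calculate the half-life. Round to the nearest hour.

Over Δt = 29.7 − 12.4 = 17.3 hours, the level fell by a factor of 130/49 ≈ 2.6531.
n = log₂(2.6531) ≈ 1.4077 half-lives, so t½ = 17.3/1.4077 ≈ 12.29 hours.

12 hours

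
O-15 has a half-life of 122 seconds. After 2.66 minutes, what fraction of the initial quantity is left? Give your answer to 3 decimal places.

0.404

2.66 minutes = 159.6 seconds.
n = 159.6/122 ≈ 1.3082 half-lives.
Fraction remaining = (1/2)^1.3082 ≈ 0.40383.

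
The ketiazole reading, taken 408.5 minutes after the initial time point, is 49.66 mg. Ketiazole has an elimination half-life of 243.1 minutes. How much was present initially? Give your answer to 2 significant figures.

160 mg

Number of half-lives elapsed: n = 408.5/243.1 ≈ 1.6804.
A₀ = A × 2^n = 49.66 × 2^1.6804 = 49.66 × 3.2051 ≈ 159.17 mg.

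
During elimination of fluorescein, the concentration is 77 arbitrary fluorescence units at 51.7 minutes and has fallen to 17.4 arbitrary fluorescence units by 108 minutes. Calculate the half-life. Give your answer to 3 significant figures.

Over Δt = 108 − 51.7 = 56.3 minutes, the level fell by a factor of 77/17.4 ≈ 4.4253.
n = log₂(4.4253) ≈ 2.1458 half-lives, so t½ = 56.3/2.1458 ≈ 26.238 minutes.

26.2 minutes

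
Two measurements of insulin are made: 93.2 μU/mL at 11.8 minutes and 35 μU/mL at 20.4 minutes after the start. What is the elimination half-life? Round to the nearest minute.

Over Δt = 20.4 − 11.8 = 8.6 minutes, the level fell by a factor of 93.2/35 ≈ 2.6629.
n = log₂(2.6629) ≈ 1.413 half-lives, so t½ = 8.6/1.413 ≈ 6.0864 minutes.

6 minutes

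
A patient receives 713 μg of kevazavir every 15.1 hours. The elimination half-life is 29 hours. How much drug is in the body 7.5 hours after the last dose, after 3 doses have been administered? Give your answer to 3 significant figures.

1300 μg

The 3 doses were given 37.7, 22.6, 7.5 hours ago.
Total = 713·(1/2)^(37.7/29) + 713·(1/2)^(22.6/29) + 713·(1/2)^(7.5/29)
      = 289.57 + 415.43 + 595.99 ≈ 1301 μg.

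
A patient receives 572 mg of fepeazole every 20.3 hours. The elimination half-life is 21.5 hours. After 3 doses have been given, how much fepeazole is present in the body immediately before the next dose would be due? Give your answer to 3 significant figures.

532 mg

The 3 doses were given 60.9, 40.6, 20.3 hours ago.
Total = 572·(1/2)^(60.9/21.5) + 572·(1/2)^(40.6/21.5) + 572·(1/2)^(20.3/21.5)
      = 80.299 + 154.5 + 297.28 ≈ 532.08 mg.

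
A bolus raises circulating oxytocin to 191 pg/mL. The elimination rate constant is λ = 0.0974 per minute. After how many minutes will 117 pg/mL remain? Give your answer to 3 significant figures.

5.03 minutes

t½ = ln 2 / λ = 0.69315 / 0.0974 ≈ 7.1165 minutes.
Fraction remaining = 117/191 ≈ 0.61257.
n = log₂(191/117) = ln(1.6325)/ln 2 ≈ 0.70706 half-lives.
t = n × t½ = 0.70706 × 7.1165 ≈ 5.0318 minutes.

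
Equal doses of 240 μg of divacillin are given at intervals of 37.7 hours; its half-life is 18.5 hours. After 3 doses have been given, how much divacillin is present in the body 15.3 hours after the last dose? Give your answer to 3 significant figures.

176 μg

The 3 doses were given 90.7, 53, 15.3 hours ago.
Total = 240·(1/2)^(90.7/18.5) + 240·(1/2)^(53/18.5) + 240·(1/2)^(15.3/18.5)
      = 8.0233 + 32.946 + 135.29 ≈ 176.25 μg.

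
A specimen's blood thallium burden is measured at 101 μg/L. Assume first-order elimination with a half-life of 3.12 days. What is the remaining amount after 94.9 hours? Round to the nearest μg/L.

42 μg/L

Convert the elapsed time: 94.9 hours = 3.95417 days.
Number of half-lives: n = 3.95417/3.12 ≈ 1.2674.
Remaining = 101 × (1/2)^1.2674 = 101 × 0.41542 ≈ 41.957 μg/L.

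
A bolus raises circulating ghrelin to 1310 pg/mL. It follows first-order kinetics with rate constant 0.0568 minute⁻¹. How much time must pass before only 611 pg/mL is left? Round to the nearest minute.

t½ = ln 2 / k = 0.69315 / 0.0568 ≈ 12.203 minutes.
Fraction remaining = 611/1310 ≈ 0.46641.
n = log₂(1310/611) = ln(2.144)/ln 2 ≈ 1.1003 half-lives.
t = n × t½ = 1.1003 × 12.203 ≈ 13.428 minutes.

13 minutes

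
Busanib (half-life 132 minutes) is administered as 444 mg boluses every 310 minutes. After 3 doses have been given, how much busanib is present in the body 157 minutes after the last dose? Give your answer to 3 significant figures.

The 3 doses were given 777, 467, 157 minutes ago.
Total = 444·(1/2)^(777/132) + 444·(1/2)^(467/132) + 444·(1/2)^(157/132)
      = 7.506 + 38.227 + 194.69 ≈ 240.42 mg.

240 mg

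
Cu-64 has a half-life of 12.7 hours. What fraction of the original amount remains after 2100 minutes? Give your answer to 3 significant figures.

2100 minutes = 35 hours.
n = 35/12.7 ≈ 2.7559 half-lives.
Fraction remaining = (1/2)^2.7559 ≈ 0.14804.

0.148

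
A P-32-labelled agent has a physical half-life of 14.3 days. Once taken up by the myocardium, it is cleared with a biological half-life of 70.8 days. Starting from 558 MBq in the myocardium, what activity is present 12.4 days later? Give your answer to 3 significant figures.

271 MBq

1/t_eff = 1/t_phys + 1/t_biol = 1/14.3 + 1/70.8 = 0.084054 per day.
t_eff = 14.3 × 70.8 / (14.3 + 70.8) ≈ 11.897 days.
Remaining = 558 × (1/2)^(12.4/11.897) = 558 × (1/2)^1.0423 ≈ 270.94 MBq.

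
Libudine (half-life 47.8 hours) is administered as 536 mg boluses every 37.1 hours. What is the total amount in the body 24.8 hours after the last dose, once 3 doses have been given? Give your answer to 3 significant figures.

The 3 doses were given 99, 61.9, 24.8 hours ago.
Total = 536·(1/2)^(99/47.8) + 536·(1/2)^(61.9/47.8) + 536·(1/2)^(24.8/47.8)
      = 127.55 + 218.44 + 374.09 ≈ 720.09 mg.

720 mg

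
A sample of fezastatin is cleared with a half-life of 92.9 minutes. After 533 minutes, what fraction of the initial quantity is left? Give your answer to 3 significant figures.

0.0187

n = 533/92.9 ≈ 5.7374 half-lives.
Fraction remaining = (1/2)^5.7374 ≈ 0.018745.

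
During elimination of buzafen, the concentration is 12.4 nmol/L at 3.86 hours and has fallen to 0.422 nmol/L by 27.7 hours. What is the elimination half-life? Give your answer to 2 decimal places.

Over Δt = 27.7 − 3.86 = 23.84 hours, the level fell by a factor of 12.4/0.422 ≈ 29.384.
n = log₂(29.384) ≈ 4.877 half-lives, so t½ = 23.84/4.877 ≈ 4.8883 hours.

4.89 hours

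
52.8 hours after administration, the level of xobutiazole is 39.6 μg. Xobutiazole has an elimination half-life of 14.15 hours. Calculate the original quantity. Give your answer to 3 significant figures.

Number of half-lives elapsed: n = 52.8/14.15 ≈ 3.7314.
A₀ = A × 2^n = 39.6 × 2^3.7314 = 39.6 × 13.282 ≈ 525.98 μg.

526 μg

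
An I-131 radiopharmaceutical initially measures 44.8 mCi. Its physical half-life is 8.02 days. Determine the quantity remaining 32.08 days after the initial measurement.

2.8 mCi

Elapsed time is 4 half-lives (32.08/8.02).
Each half-life halves the amount: 44.8 × (1/2)^4 = 44.8/16 = 2.8 mCi.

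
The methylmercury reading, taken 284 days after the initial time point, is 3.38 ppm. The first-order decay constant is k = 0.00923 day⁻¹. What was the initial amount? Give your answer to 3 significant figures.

46.5 ppm

t½ = ln 2 / k = 0.69315 / 0.00923 ≈ 75.097 days.
Number of half-lives elapsed: n = 284/75.097 ≈ 3.7818.
A₀ = A × 2^n = 3.38 × 2^3.7818 = 3.38 × 13.754 ≈ 46.488 ppm.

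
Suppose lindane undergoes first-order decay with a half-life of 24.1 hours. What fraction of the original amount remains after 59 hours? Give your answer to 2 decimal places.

0.18

n = 59/24.1 ≈ 2.4481 half-lives.
Fraction remaining = (1/2)^2.4481 ≈ 0.18325.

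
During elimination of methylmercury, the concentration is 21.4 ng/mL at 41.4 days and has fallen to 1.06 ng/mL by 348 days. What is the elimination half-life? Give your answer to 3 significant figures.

70.7 days

Over Δt = 348 − 41.4 = 306.6 days, the level fell by a factor of 21.4/1.06 ≈ 20.189.
n = log₂(20.189) ≈ 4.3355 half-lives, so t½ = 306.6/4.3355 ≈ 70.719 days.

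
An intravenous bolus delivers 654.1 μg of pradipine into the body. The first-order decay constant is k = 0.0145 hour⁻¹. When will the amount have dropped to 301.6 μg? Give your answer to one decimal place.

t½ = ln 2 / k = 0.69315 / 0.0145 ≈ 47.803 hours.
Fraction remaining = 301.6/654.1 ≈ 0.46109.
n = log₂(654.1/301.6) = ln(2.1688)/ln 2 ≈ 1.1169 half-lives.
t = n × t½ = 1.1169 × 47.803 ≈ 53.39 hours.

53.4 hours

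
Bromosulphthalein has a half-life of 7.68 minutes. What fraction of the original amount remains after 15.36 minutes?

n = 15.36/7.68 ≈ 2 half-lives.
Fraction remaining = (1/2)^2 ≈ 0.25.

0.25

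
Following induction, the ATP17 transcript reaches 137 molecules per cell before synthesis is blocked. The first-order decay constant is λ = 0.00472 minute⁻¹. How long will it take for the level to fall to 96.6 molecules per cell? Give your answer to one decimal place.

t½ = ln 2 / λ = 0.69315 / 0.00472 ≈ 146.85 minutes.
Fraction remaining = 96.6/137 ≈ 0.70511.
n = log₂(137/96.6) = ln(1.4182)/ln 2 ≈ 0.50408 half-lives.
t = n × t½ = 0.50408 × 146.85 ≈ 74.026 minutes.

74.0 minutes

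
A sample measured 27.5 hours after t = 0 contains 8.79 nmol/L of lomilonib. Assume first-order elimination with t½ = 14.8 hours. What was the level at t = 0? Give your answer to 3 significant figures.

Number of half-lives elapsed: n = 27.5/14.8 ≈ 1.8581.
A₀ = A × 2^n = 8.79 × 2^1.8581 = 8.79 × 3.6253 ≈ 31.867 nmol/L.

31.9 nmol/L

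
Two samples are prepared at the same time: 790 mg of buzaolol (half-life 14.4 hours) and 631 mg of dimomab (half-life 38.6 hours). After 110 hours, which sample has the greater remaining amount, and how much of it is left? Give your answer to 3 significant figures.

dimomab, 87.5 mg

buzaolol: 790 × (1/2)^7.6389 ≈ 3.9636 mg.
dimomab: 631 × (1/2)^2.8497 ≈ 87.533 mg.
Dimomab has more remaining, at ≈ 87.533 mg.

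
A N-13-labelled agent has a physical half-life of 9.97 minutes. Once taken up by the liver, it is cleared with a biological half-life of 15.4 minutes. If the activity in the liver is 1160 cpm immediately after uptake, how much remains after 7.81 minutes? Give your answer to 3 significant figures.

474 cpm

1/t_eff = 1/t_phys + 1/t_biol = 1/9.97 + 1/15.4 = 0.16524 per minute.
t_eff = 9.97 × 15.4 / (9.97 + 15.4) ≈ 6.052 minutes.
Remaining = 1160 × (1/2)^(7.81/6.052) = 1160 × (1/2)^1.2905 ≈ 474.22 cpm.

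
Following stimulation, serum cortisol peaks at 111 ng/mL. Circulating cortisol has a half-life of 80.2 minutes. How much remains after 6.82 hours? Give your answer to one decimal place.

3.2 ng/mL

Convert the elapsed time: 6.82 hours = 409.2 minutes.
Number of half-lives: n = 409.2/80.2 ≈ 5.1022.
Remaining = 111 × (1/2)^5.1022 = 111 × 0.029112 ≈ 3.2314 ng/mL.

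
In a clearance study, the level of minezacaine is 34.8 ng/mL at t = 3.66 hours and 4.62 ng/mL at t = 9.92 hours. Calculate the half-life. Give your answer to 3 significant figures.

2.15 hours

Over Δt = 9.92 − 3.66 = 6.26 hours, the level fell by a factor of 34.8/4.62 ≈ 7.5325.
n = log₂(7.5325) ≈ 2.9131 half-lives, so t½ = 6.26/2.9131 ≈ 2.1489 hours.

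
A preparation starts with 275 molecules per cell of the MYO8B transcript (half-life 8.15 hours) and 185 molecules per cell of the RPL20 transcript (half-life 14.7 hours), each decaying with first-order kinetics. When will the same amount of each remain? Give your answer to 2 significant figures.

Set 275·(1/2)^(t/8.15) = 185·(1/2)^(t/14.7).
Taking log₂: log₂(275/185) = t·(1/8.15 − 1/14.7).
log₂(1.4865) = 0.57191; 1/8.15 − 1/14.7 = 0.054672.
t = 0.57191 / 0.054672 ≈ 10.461 hours.

10 hours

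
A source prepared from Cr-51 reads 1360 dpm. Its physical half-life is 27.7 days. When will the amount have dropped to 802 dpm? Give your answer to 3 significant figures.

Fraction remaining = 802/1360 ≈ 0.58971.
n = log₂(1360/802) = ln(1.6958)/ln 2 ≈ 0.76193 half-lives.
t = n × t½ = 0.76193 × 27.7 ≈ 21.106 days.

21.1 days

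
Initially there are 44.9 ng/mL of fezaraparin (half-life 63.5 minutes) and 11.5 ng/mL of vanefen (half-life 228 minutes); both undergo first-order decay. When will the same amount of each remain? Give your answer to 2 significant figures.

Set 44.9·(1/2)^(t/63.5) = 11.5·(1/2)^(t/228).
Taking log₂: log₂(44.9/11.5) = t·(1/63.5 − 1/228).
log₂(3.9043) = 1.9651; 1/63.5 − 1/228 = 0.011362.
t = 1.9651 / 0.011362 ≈ 172.95 minutes.

170 minutes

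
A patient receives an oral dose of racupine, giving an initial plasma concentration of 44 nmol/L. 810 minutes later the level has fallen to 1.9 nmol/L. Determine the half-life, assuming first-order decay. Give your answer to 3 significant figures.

179 minutes

A/A₀ = 1.9/44 ≈ 0.043182.
n = log₂(23.158) ≈ 4.5334 half-lives elapsed in 810 minutes.
t½ = 810/4.5334 ≈ 178.67 minutes.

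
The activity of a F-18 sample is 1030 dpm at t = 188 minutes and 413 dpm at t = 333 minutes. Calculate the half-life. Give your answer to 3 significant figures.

110 minutes

Over Δt = 333 − 188 = 145 minutes, the level fell by a factor of 1030/413 ≈ 2.4939.
n = log₂(2.4939) ≈ 1.3184 half-lives, so t½ = 145/1.3184 ≈ 109.98 minutes.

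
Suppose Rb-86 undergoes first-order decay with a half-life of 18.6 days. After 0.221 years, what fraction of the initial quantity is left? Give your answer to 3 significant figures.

0.221 years = 80.665 days.
n = 80.665/18.6 ≈ 4.3368 half-lives.
Fraction remaining = (1/2)^4.3368 ≈ 0.049486.

0.0495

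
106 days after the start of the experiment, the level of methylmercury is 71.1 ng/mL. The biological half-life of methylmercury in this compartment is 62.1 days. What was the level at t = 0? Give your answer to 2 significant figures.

Number of half-lives elapsed: n = 106/62.1 ≈ 1.7069.
A₀ = A × 2^n = 71.1 × 2^1.7069 = 71.1 × 3.2646 ≈ 232.12 ng/mL.

230 ng/mL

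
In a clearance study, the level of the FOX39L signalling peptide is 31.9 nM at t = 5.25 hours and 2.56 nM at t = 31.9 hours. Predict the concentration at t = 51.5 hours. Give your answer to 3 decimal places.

Over Δt = 31.9 − 5.25 = 26.65 hours, the level fell by a factor of 31.9/2.56 ≈ 12.461.
n = log₂(12.461) ≈ 3.6393 half-lives, so t½ = 26.65/3.6393 ≈ 7.3228 hours.
From t = 31.9 to t = 51.5: 2.56 × (1/2)^((51.5−31.9)/7.3228) ≈ 0.40041 nM.

0.400 nM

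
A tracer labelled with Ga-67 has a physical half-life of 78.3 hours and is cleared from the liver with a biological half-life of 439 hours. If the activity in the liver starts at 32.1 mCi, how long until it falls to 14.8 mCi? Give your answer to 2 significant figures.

1/t_eff = 1/t_phys + 1/t_biol = 1/78.3 + 1/439 = 0.015049 per hour.
t_eff = 78.3 × 439 / (78.3 + 439) ≈ 66.448 hours.
n = log₂(32.1/14.8) ≈ 1.117; t = 1.117 × 66.448 ≈ 74.221 hours.

74 hours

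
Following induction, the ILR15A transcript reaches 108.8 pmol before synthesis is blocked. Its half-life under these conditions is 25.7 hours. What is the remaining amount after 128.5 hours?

3.4 pmol

Elapsed time is 5 half-lives (128.5/25.7).
Each half-life halves the amount: 108.8 × (1/2)^5 = 108.8/32 = 3.4 pmol.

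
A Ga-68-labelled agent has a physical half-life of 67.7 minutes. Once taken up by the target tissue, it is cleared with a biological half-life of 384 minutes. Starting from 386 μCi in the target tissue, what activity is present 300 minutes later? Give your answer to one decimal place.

10.4 μCi

1/t_eff = 1/t_phys + 1/t_biol = 1/67.7 + 1/384 = 0.017375 per minute.
t_eff = 67.7 × 384 / (67.7 + 384) ≈ 57.553 minutes.
Remaining = 386 × (1/2)^(300/57.553) = 386 × (1/2)^5.2126 ≈ 10.41 μCi.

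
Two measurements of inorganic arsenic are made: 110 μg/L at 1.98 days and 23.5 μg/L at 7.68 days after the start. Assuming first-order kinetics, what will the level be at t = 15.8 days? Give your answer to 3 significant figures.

2.61 μg/L

Over Δt = 7.68 − 1.98 = 5.7 days, the level fell by a factor of 110/23.5 ≈ 4.6809.
n = log₂(4.6809) ≈ 2.2268 half-lives, so t½ = 5.7/2.2268 ≈ 2.5598 days.
From t = 7.68 to t = 15.8: 23.5 × (1/2)^((15.8−7.68)/2.5598) ≈ 2.607 μg/L.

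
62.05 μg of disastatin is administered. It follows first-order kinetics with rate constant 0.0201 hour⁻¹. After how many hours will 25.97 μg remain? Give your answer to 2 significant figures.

t½ = ln 2 / λ = 0.69315 / 0.0201 ≈ 34.485 hours.
Fraction remaining = 25.97/62.05 ≈ 0.41853.
n = log₂(62.05/25.97) = ln(2.3893)/ln 2 ≈ 1.2566 half-lives.
t = n × t½ = 1.2566 × 34.485 ≈ 43.333 hours.

43 hours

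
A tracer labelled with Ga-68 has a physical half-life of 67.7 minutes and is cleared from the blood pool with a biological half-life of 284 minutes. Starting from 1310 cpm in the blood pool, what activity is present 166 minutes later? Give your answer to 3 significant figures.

160 cpm

1/t_eff = 1/t_phys + 1/t_biol = 1/67.7 + 1/284 = 0.018292 per minute.
t_eff = 67.7 × 284 / (67.7 + 284) ≈ 54.668 minutes.
Remaining = 1310 × (1/2)^(166/54.668) = 1310 × (1/2)^3.0365 ≈ 159.66 cpm.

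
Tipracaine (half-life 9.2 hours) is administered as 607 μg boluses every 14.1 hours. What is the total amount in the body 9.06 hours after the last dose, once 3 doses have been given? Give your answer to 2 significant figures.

450 μg

The 3 doses were given 37.26, 23.16, 9.06 hours ago.
Total = 607·(1/2)^(37.26/9.2) + 607·(1/2)^(23.16/9.2) + 607·(1/2)^(9.06/9.2)
      = 36.645 + 106.02 + 306.72 ≈ 449.38 μg.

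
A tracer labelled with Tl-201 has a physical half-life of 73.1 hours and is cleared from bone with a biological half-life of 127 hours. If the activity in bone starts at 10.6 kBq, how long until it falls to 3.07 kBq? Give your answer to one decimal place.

1/t_eff = 1/t_phys + 1/t_biol = 1/73.1 + 1/127 = 0.021554 per hour.
t_eff = 73.1 × 127 / (73.1 + 127) ≈ 46.395 hours.
n = log₂(10.6/3.07) ≈ 1.7878; t = 1.7878 × 46.395 ≈ 82.943 hours.

82.9 hours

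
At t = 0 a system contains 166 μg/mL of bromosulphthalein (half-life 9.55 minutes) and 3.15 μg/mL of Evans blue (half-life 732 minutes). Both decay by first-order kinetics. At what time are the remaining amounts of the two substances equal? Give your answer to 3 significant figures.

55.3 minutes

Set 166·(1/2)^(t/9.55) = 3.15·(1/2)^(t/732).
Taking log₂: log₂(166/3.15) = t·(1/9.55 − 1/732).
log₂(52.698) = 5.7197; 1/9.55 − 1/732 = 0.10335.
t = 5.7197 / 0.10335 ≈ 55.345 minutes.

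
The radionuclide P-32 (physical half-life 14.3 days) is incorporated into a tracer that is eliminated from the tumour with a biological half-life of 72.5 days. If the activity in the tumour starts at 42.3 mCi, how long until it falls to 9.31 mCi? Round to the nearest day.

1/t_eff = 1/t_phys + 1/t_biol = 1/14.3 + 1/72.5 = 0.083723 per day.
t_eff = 14.3 × 72.5 / (14.3 + 72.5) ≈ 11.944 days.
n = log₂(42.3/9.31) ≈ 2.1838; t = 2.1838 × 11.944 ≈ 26.084 days.

26 days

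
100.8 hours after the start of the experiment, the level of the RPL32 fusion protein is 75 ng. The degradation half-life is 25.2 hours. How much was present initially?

1200 ng

Number of half-lives elapsed: n = 100.8/25.2 ≈ 4.
A₀ = A × 2^n = 75 × 2^4 = 75 × 16 ≈ 1200 ng.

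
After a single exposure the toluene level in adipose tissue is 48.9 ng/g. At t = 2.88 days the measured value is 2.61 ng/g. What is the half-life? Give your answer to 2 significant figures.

0.68 days

A/A₀ = 2.61/48.9 ≈ 0.053374.
n = log₂(18.736) ≈ 4.2277 half-lives elapsed in 2.88 days.
t½ = 2.88/4.2277 ≈ 0.68122 days.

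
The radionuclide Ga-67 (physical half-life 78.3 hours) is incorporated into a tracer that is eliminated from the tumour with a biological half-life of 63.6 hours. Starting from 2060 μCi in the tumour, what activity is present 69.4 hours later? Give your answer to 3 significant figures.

523 μCi

1/t_eff = 1/t_phys + 1/t_biol = 1/78.3 + 1/63.6 = 0.028495 per hour.
t_eff = 78.3 × 63.6 / (78.3 + 63.6) ≈ 35.094 hours.
Remaining = 2060 × (1/2)^(69.4/35.094) = 2060 × (1/2)^1.9775 ≈ 523.08 μCi.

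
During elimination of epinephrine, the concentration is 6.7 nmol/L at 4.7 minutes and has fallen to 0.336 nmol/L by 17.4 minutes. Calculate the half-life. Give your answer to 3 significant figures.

2.94 minutes

Over Δt = 17.4 − 4.7 = 12.7 minutes, the level fell by a factor of 6.7/0.336 ≈ 19.94.
n = log₂(19.94) ≈ 4.3176 half-lives, so t½ = 12.7/4.3176 ≈ 2.9414 minutes.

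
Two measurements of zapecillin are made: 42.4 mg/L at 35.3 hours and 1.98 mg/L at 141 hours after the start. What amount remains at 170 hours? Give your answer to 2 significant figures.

0.85 mg/L

Over Δt = 141 − 35.3 = 105.7 hours, the level fell by a factor of 42.4/1.98 ≈ 21.414.
n = log₂(21.414) ≈ 4.4205 half-lives, so t½ = 105.7/4.4205 ≈ 23.911 hours.
From t = 141 to t = 170: 1.98 × (1/2)^((170−141)/23.911) ≈ 0.85423 mg/L.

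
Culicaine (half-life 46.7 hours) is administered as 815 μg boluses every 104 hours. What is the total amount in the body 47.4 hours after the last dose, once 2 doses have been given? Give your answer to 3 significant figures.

The 2 doses were given 151.4, 47.4 hours ago.
Total = 815·(1/2)^(151.4/46.7) + 815·(1/2)^(47.4/46.7)
      = 86.144 + 403.29 ≈ 489.43 μg.

489 μg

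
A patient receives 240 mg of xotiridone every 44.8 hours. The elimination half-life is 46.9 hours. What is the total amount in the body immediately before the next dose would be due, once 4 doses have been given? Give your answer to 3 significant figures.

The 4 doses were given 179.2, 134.4, 89.6, 44.8 hours ago.
Total = 240·(1/2)^(179.2/46.9) + 240·(1/2)^(134.4/46.9) + 240·(1/2)^(89.6/46.9) + 240·(1/2)^(44.8/46.9)
      = 16.983 + 32.927 + 63.842 + 123.78 ≈ 237.54 mg.

238 mg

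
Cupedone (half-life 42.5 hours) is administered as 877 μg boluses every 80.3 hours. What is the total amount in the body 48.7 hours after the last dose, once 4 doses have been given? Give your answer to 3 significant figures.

540 μg

The 4 doses were given 289.6, 209.3, 129, 48.7 hours ago.
Total = 877·(1/2)^(289.6/42.5) + 877·(1/2)^(209.3/42.5) + 877·(1/2)^(129/42.5) + 877·(1/2)^(48.7/42.5)
      = 7.7937 + 28.875 + 106.98 + 396.33 ≈ 539.97 μg.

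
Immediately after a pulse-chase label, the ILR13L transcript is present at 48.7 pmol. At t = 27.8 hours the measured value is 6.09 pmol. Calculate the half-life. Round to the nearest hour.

A/A₀ = 6.09/48.7 ≈ 0.12505.
n = log₂(7.9967) ≈ 2.9994 half-lives elapsed in 27.8 hours.
t½ = 27.8/2.9994 ≈ 9.2685 hours.

9 hours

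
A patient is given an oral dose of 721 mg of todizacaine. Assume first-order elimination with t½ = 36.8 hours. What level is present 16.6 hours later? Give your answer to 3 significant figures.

527 mg

Number of half-lives: n = 16.6/36.8 ≈ 0.45109.
Remaining = 721 × (1/2)^0.45109 = 721 × 0.73149 ≈ 527.41 mg.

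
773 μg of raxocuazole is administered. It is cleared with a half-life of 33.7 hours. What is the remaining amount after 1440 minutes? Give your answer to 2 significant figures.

470 μg

Convert the elapsed time: 1440 minutes = 24 hours.
Number of half-lives: n = 24/33.7 ≈ 0.71217.
Remaining = 773 × (1/2)^0.71217 = 773 × 0.6104 ≈ 471.84 μg.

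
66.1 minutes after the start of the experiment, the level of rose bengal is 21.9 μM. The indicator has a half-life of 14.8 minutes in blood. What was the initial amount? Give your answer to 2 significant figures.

Number of half-lives elapsed: n = 66.1/14.8 ≈ 4.4662.
A₀ = A × 2^n = 21.9 × 2^4.4662 = 21.9 × 22.104 ≈ 484.07 μM.

480 μM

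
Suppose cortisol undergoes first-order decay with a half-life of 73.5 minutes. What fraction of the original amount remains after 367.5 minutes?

0.03125

n = 367.5/73.5 ≈ 5 half-lives.
Fraction remaining = (1/2)^5 ≈ 0.03125.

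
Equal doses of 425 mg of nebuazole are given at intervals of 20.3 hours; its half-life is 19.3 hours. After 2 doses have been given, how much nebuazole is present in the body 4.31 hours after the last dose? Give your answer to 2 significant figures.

540 mg

The 2 doses were given 24.61, 4.31 hours ago.
Total = 425·(1/2)^(24.61/19.3) + 425·(1/2)^(4.31/19.3)
      = 175.6 + 364.05 ≈ 539.66 mg.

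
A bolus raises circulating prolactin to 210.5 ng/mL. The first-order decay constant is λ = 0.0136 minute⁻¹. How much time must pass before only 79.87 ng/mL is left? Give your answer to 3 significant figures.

t½ = ln 2 / λ = 0.69315 / 0.0136 ≈ 50.967 minutes.
Fraction remaining = 79.87/210.5 ≈ 0.37943.
n = log₂(210.5/79.87) = ln(2.6355)/ln 2 ≈ 1.3981 half-lives.
t = n × t½ = 1.3981 × 50.967 ≈ 71.256 minutes.

71.3 minutes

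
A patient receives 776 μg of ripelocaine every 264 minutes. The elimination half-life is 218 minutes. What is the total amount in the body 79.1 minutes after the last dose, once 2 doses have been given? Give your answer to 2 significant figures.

The 2 doses were given 343.1, 79.1 minutes ago.
Total = 776·(1/2)^(343.1/218) + 776·(1/2)^(79.1/218)
      = 260.67 + 603.44 ≈ 864.11 μg.

860 μg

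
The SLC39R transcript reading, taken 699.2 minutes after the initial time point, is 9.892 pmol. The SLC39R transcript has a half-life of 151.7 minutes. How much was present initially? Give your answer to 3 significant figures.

241 pmol

Number of half-lives elapsed: n = 699.2/151.7 ≈ 4.6091.
A₀ = A × 2^n = 9.892 × 2^4.6091 = 9.892 × 24.405 ≈ 241.41 pmol.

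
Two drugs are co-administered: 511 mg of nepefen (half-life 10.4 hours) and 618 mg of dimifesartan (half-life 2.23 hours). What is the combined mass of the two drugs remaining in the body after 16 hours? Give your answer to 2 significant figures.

180 mg

nepefen: 511 × (1/2)^(16/10.4) = 511 × (1/2)^1.5385 ≈ 175.91 mg.
dimifesartan: 618 × (1/2)^(16/2.23) = 618 × (1/2)^7.1749 ≈ 4.2769 mg.
Total = 175.91 + 4.2769 ≈ 180.19 mg.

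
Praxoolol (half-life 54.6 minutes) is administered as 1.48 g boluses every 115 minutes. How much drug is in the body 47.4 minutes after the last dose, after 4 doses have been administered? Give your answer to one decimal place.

The 4 doses were given 392.4, 277.4, 162.4, 47.4 minutes ago.
Total = 1.48·(1/2)^(392.4/54.6) + 1.48·(1/2)^(277.4/54.6) + 1.48·(1/2)^(162.4/54.6) + 1.48·(1/2)^(47.4/54.6)
      = 0.010158 + 0.043737 + 0.18832 + 0.81083 ≈ 1.053 g.

1.1 g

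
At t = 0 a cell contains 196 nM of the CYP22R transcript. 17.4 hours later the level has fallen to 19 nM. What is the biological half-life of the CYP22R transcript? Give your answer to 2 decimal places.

A/A₀ = 19/196 ≈ 0.096939.
n = log₂(10.316) ≈ 3.3668 half-lives elapsed in 17.4 hours.
t½ = 17.4/3.3668 ≈ 5.1681 hours.

5.17 hours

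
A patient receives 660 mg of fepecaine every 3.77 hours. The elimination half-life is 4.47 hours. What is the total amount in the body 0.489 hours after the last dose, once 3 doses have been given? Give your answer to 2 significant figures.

The 3 doses were given 8.029, 4.259, 0.489 hours ago.
Total = 660·(1/2)^(8.029/4.47) + 660·(1/2)^(4.259/4.47) + 660·(1/2)^(0.489/4.47)
      = 190.04 + 340.98 + 611.8 ≈ 1142.8 mg.

1100 mg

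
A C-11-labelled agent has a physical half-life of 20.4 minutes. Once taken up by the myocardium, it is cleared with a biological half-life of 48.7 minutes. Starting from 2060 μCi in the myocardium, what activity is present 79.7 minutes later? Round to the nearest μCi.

1/t_eff = 1/t_phys + 1/t_biol = 1/20.4 + 1/48.7 = 0.069553 per minute.
t_eff = 20.4 × 48.7 / (20.4 + 48.7) ≈ 14.377 minutes.
Remaining = 2060 × (1/2)^(79.7/14.377) = 2060 × (1/2)^5.5434 ≈ 44.171 μCi.

44 μCi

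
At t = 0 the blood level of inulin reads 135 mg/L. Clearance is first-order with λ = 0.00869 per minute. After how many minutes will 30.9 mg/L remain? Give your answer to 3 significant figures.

t½ = ln 2 / λ = 0.69315 / 0.00869 ≈ 79.764 minutes.
Fraction remaining = 30.9/135 ≈ 0.22889.
n = log₂(135/30.9) = ln(4.3689)/ln 2 ≈ 2.1273 half-lives.
t = n × t½ = 2.1273 × 79.764 ≈ 169.68 minutes.

170 minutes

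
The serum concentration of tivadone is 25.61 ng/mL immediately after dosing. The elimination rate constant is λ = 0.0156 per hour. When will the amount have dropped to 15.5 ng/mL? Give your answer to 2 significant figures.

t½ = ln 2 / λ = 0.69315 / 0.0156 ≈ 44.433 hours.
Fraction remaining = 15.5/25.61 ≈ 0.60523.
n = log₂(25.61/15.5) = ln(1.6523)/ln 2 ≈ 0.72444 half-lives.
t = n × t½ = 0.72444 × 44.433 ≈ 32.189 hours.

32 hours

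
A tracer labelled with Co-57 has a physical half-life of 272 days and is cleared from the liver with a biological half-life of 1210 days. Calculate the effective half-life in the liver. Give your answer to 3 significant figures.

222 days

1/t_eff = 1/t_phys + 1/t_biol = 1/272 + 1/1210 = 0.0045029 per day.
t_eff = 272 × 1210 / (272 + 1210) ≈ 222.08 days.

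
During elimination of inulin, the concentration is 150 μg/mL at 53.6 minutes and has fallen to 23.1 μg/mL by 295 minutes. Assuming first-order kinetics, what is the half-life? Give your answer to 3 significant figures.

89.4 minutes

Over Δt = 295 − 53.6 = 241.4 minutes, the level fell by a factor of 150/23.1 ≈ 6.4935.
n = log₂(6.4935) ≈ 2.699 half-lives, so t½ = 241.4/2.699 ≈ 89.441 minutes.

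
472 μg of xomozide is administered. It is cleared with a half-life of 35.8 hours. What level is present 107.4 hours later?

Elapsed time is 3 half-lives (107.4/35.8).
Each half-life halves the amount: 472 × (1/2)^3 = 472/8 = 59 μg.

59 μg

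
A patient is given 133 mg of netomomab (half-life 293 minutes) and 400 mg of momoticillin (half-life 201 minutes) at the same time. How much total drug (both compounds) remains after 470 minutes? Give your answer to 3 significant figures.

netomomab: 133 × (1/2)^(470/293) = 133 × (1/2)^1.6041 ≈ 43.749 mg.
momoticillin: 400 × (1/2)^(470/201) = 400 × (1/2)^2.3383 ≈ 79.097 mg.
Total = 43.749 + 79.097 ≈ 122.85 mg.

123 mg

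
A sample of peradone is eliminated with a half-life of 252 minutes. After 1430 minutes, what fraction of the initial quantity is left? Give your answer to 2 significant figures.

0.020

n = 1430/252 ≈ 5.6746 half-lives.
Fraction remaining = (1/2)^5.6746 ≈ 0.019578.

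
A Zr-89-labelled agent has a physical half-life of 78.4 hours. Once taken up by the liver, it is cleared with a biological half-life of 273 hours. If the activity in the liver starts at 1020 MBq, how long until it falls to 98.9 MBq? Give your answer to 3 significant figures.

1/t_eff = 1/t_phys + 1/t_biol = 1/78.4 + 1/273 = 0.016418 per hour.
t_eff = 78.4 × 273 / (78.4 + 273) ≈ 60.908 hours.
n = log₂(1020/98.9) ≈ 3.3665; t = 3.3665 × 60.908 ≈ 205.05 hours.

205 hours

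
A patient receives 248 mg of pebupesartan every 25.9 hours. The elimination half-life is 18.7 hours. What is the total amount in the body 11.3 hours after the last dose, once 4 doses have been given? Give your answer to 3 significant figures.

The 4 doses were given 89, 63.1, 37.2, 11.3 hours ago.
Total = 248·(1/2)^(89/18.7) + 248·(1/2)^(63.1/18.7) + 248·(1/2)^(37.2/18.7) + 248·(1/2)^(11.3/18.7)
      = 9.1568 + 23.915 + 62.461 + 163.13 ≈ 258.67 mg.

259 mg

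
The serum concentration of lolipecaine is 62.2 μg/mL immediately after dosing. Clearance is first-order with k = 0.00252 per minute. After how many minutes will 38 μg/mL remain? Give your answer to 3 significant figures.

196 minutes

t½ = ln 2 / k = 0.69315 / 0.00252 ≈ 275.06 minutes.
Fraction remaining = 38/62.2 ≈ 0.61093.
n = log₂(62.2/38) = ln(1.6368)/ln 2 ≈ 0.71092 half-lives.
t = n × t½ = 0.71092 × 275.06 ≈ 195.54 minutes.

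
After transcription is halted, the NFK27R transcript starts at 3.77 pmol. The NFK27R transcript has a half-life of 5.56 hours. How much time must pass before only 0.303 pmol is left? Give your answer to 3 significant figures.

Fraction remaining = 0.303/3.77 ≈ 0.080371.
n = log₂(3.77/0.303) = ln(12.442)/ln 2 ≈ 3.6372 half-lives.
t = n × t½ = 3.6372 × 5.56 ≈ 20.223 hours.

20.2 hours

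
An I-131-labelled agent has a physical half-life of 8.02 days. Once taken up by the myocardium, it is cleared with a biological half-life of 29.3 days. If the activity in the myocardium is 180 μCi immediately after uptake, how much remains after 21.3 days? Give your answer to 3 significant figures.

17.3 μCi

1/t_eff = 1/t_phys + 1/t_biol = 1/8.02 + 1/29.3 = 0.15882 per day.
t_eff = 8.02 × 29.3 / (8.02 + 29.3) ≈ 6.2965 days.
Remaining = 180 × (1/2)^(21.3/6.2965) = 180 × (1/2)^3.3828 ≈ 17.256 μCi.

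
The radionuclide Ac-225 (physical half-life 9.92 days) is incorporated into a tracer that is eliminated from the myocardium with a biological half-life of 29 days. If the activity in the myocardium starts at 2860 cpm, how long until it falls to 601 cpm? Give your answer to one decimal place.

1/t_eff = 1/t_phys + 1/t_biol = 1/9.92 + 1/29 = 0.13529 per day.
t_eff = 9.92 × 29 / (9.92 + 29) ≈ 7.3916 days.
n = log₂(2860/601) ≈ 2.2506; t = 2.2506 × 7.3916 ≈ 16.635 days.

16.6 days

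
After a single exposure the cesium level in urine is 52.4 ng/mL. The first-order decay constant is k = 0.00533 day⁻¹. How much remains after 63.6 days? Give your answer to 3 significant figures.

t½ = ln 2 / k = 0.69315 / 0.00533 ≈ 130.05 days.
Number of half-lives: n = 63.6/130.05 ≈ 0.48906.
Remaining = 52.4 × (1/2)^0.48906 = 52.4 × 0.71249 ≈ 37.335 ng/mL.

37.3 ng/mL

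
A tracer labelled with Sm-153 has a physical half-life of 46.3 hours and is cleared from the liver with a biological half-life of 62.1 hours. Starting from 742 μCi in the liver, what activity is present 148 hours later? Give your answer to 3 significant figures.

1/t_eff = 1/t_phys + 1/t_biol = 1/46.3 + 1/62.1 = 0.037701 per hour.
t_eff = 46.3 × 62.1 / (46.3 + 62.1) ≈ 26.524 hours.
Remaining = 742 × (1/2)^(148/26.524) = 742 × (1/2)^5.5798 ≈ 15.514 μCi.

15.5 μCi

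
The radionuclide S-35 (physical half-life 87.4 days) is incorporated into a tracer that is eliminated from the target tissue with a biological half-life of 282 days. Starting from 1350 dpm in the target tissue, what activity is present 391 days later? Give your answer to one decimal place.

23.2 dpm

1/t_eff = 1/t_phys + 1/t_biol = 1/87.4 + 1/282 = 0.014988 per day.
t_eff = 87.4 × 282 / (87.4 + 282) ≈ 66.721 days.
Remaining = 1350 × (1/2)^(391/66.721) = 1350 × (1/2)^5.8602 ≈ 23.24 dpm.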